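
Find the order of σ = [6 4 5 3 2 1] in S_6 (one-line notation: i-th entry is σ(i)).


Cycle decomposition: (1 6) (2 4 3 5)
Cycle lengths: 2, 4
Order = lcm(2, 4) = 4

ord(σ) = 4


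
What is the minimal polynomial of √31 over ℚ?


√31 satisfies x² - 31 = 0, irreducible over ℚ since 31 is squarefree

Minimal polynomial: x² - 31


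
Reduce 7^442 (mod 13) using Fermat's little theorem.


Fermat's little theorem: if p is prime and gcd(a,p)=1, then a^(p-1) ≡ 1 (mod p)
p = 13 is prime, gcd(7,13) = 1
Reduce exponent: 442 mod 12 = 10
So 7^442 ≡ 7^10 (mod 13)
7^10 mod 13 = 4

7^442 ≡ 4 (mod 13)


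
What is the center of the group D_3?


Z(G) = {g ∈ G | gx = xg for all x ∈ G}
For odd n, Z(D_n) = {e}: no nontrivial rotation commutes with all reflections

Z(D_3) = {e}


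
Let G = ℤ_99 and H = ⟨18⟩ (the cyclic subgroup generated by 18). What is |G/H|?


|⟨18⟩| = n / gcd(18, 99) = 99 / 9 = 11
H is normal (ℤ_99 is abelian).
|G/H| = |G| / |H| = 99 / 11 = 9

|G/H| = 9


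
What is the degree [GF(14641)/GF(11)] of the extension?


GF(14641) = GF(11^4), so the extension degree is 4

[GF(14641)/GF(11)] = 4


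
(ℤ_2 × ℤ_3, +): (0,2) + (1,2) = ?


Operation: componentwise addition mod (2, 3)
(0,2) + (1,2) = ((a₁+b₁) mod 2, (a₂+b₂) mod 3) with a = (0,2), b = (1,2)

(0,2) + (1,2) = (1,1)


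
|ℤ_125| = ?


ℤ_n has n elements.

|ℤ_125| = 125


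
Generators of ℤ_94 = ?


g generates ℤ_n iff gcd(g,n) = 1
Prime factors of 94: 2, 47
Generators are g ∈ {1,...,93} not divisible by any of these primes.
Generators: {1, 3, 5, 7, 9, 11, 13, 15, 17, 19, 21, 23, 25, 27, 29, 31, 33, 35, 37, 39, 41, 43, 45, 49, 51, 53, 55, 57, 59, 61, 63, 65, 67, 69, 71, 73, 75, 77, 79, 81, 83, 85, 87, 89, 91, 93}
Number of generators = φ(94) = 46

Generators of ℤ_94 = {1, 3, 5, 7, 9, 11, 13, 15, 17, 19, 21, 23, 25, 27, 29, 31, 33, 35, 37, 39, 41, 43, 45, 49, 51, 53, 55, 57, 59, 61, 63, 65, 67, 69, 71, 73, 75, 77, 79, 81, 83, 85, 87, 89, 91, 93}


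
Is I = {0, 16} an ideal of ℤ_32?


Check ideal conditions for I = {0, 16} in ℤ_32:
(1) I is an additive subgroup? Yes
(2) For r ∈ ℤ_32 and a ∈ I: r·a ∈ I? Yes

Yes, I is an ideal of ℤ_32


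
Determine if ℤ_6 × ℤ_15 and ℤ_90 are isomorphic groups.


Comparing ℤ_6 × ℤ_15 and ℤ_90:
gcd(6,15) = 3 ≠ 1. Max element order in ℤ_6×ℤ_15 is lcm(6,15) = 30 < 90, so it has no element of order 90

No, ℤ_6 × ℤ_15 ≇ ℤ_90


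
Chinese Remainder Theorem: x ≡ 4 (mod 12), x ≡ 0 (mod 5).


m₁ = 12, m₂ = 5, gcd = 1, so CRT applies. M = m₁·m₂ = 60
Let M₁ = M/m₁ = 5, M₂ = M/m₂ = 12
Find y₁ ≡ M₁⁻¹ (mod m₁): 5⁻¹ ≡ 5 (mod 12)
Find y₂ ≡ M₂⁻¹ (mod m₂): 12⁻¹ ≡ 3 (mod 5)
x = a₁·M₁·y₁ + a₂·M₂·y₂ = 4·5·5 + 0·12·3 = 100
Reduce mod 60: x ≡ 40
Check: 40 mod 12 = 4 ✓, 40 mod 5 = 0 ✓

x ≡ 40 (mod 60)


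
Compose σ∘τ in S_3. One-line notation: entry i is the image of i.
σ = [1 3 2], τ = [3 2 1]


σ∘τ: apply τ first, then σ
1 →τ 3 →σ 2
2 →τ 2 →σ 3
3 →τ 1 →σ 1

σ∘τ = [2 3 1]


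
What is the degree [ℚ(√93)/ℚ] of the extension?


√93 has minimal polynomial x² - 93 (irreducible over ℚ since 93 is squarefree)

[ℚ(√93)/ℚ] = 2


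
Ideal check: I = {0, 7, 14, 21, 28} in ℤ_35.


Check ideal conditions for I = {0, 7, 14, 21, 28} in ℤ_35:
(1) I is an additive subgroup? Yes
(2) For r ∈ ℤ_35 and a ∈ I: r·a ∈ I? Yes

Yes, I is an ideal of ℤ_35


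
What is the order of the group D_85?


|D_n| = 2n (n rotations and n reflections)
|D_85| = 2×85 = 170

|D_85| = 170


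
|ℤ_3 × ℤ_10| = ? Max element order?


|ℤ_3 × ℤ_10| = 3 × 10 = 30
Max element order = lcm(3,10) = 30
Cyclic? Yes (gcd=1)

|ℤ_3×ℤ_10| = 30, max element order = 30


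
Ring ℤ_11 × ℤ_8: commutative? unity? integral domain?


Direct product ring; commutative with unity (1,1); but (1,0)·(0,1) = (0,0) gives zero divisors, so not an integral domain
Commutative: Yes
Integral domain: No
Has unity: Yes

ℤ_11 × ℤ_8: Commutative=Yes, Unity=Yes


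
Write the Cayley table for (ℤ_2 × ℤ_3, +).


Elements: {(0,0), (0,1), (0,2), (1,0), (1,1), (1,2)}
Operation: componentwise addition mod (2, 3)
Entry (a, b) = ((a₁+b₁) mod 2, (a₂+b₂) mod 3)

Cayley table:
      | (0,0) | (0,1) | (0,2) | (1,0) | (1,1) | (1,2)
(0,0) | (0,0) | (0,1) | (0,2) | (1,0) | (1,1) | (1,2)
(0,1) | (0,1) | (0,2) | (0,0) | (1,1) | (1,2) | (1,0)
(0,2) | (0,2) | (0,0) | (0,1) | (1,2) | (1,0) | (1,1)
(1,0) | (1,0) | (1,1) | (1,2) | (0,0) | (0,1) | (0,2)
(1,1) | (1,1) | (1,2) | (1,0) | (0,1) | (0,2) | (0,0)
(1,2) | (1,2) | (1,0) | (1,1) | (0,2) | (0,0) | (0,1)


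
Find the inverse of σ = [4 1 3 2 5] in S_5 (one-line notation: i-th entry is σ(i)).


To find σ⁻¹, swap domain and range:
σ(1) = 4 → σ⁻¹(4) = 1
σ(2) = 1 → σ⁻¹(1) = 2
σ(3) = 3 → σ⁻¹(3) = 3
σ(4) = 2 → σ⁻¹(2) = 4
σ(5) = 5 → σ⁻¹(5) = 5

σ⁻¹ = [2 4 3 1 5]


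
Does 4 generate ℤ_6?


g generates ℤ_n iff gcd(g, n) = 1
gcd(4, 6) = 2
Since gcd = 2 ≠ 1, ⟨4⟩ has order 3 < 6, so 4 is not a generator.

No, 4 does not generate ℤ_6


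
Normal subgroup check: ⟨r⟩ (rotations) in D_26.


H = ⟨r⟩ (rotations) in D_26
The rotation subgroup ⟨r⟩ has index 2 in D_26, so it is normal

Yes, normal subgroup


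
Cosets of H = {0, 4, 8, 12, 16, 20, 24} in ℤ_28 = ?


H = {0, 4, 8, 12, 16, 20, 24}, |H| = 7
Number of cosets = |G|/|H| = 28/7 = 4
0 + H = {0, 4, 8, 12, 16, 20, 24}
1 + H = {1, 5, 9, 13, 17, 21, 25}
2 + H = {2, 6, 10, 14, 18, 22, 26}
3 + H = {3, 7, 11, 15, 19, 23, 27}

Cosets: 0+H={0,4,8,12,16,20,24}; 1+H={1,5,9,13,17,21,25}; 2+H={2,6,10,14,18,22,26}; 3+H={3,7,11,15,19,23,27}


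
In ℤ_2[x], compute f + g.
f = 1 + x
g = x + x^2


Add coefficients mod 2:
x^0: 1 + 0 = 1 (mod 2)
x^1: 1 + 1 = 0 (mod 2)
x^2: 0 + 1 = 1 (mod 2)
Result: 1 + x^2

f + g = 1 + x^2


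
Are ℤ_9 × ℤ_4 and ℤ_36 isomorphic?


Comparing ℤ_9 × ℤ_4 and ℤ_36:
gcd(9,4) = 1, so ℤ_9 × ℤ_4 ≅ ℤ_36 (CRT)

Yes, ℤ_9 × ℤ_4 ≅ ℤ_36


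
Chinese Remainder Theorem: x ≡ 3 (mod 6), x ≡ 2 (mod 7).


m₁ = 6, m₂ = 7, gcd = 1, so CRT applies. M = m₁·m₂ = 42
Let M₁ = M/m₁ = 7, M₂ = M/m₂ = 6
Find y₁ ≡ M₁⁻¹ (mod m₁): 7⁻¹ ≡ 1 (mod 6)
Find y₂ ≡ M₂⁻¹ (mod m₂): 6⁻¹ ≡ 6 (mod 7)
x = a₁·M₁·y₁ + a₂·M₂·y₂ = 3·7·1 + 2·6·6 = 93
Reduce mod 42: x ≡ 9
Check: 9 mod 6 = 3 ✓, 9 mod 7 = 2 ✓

x ≡ 9 (mod 42)


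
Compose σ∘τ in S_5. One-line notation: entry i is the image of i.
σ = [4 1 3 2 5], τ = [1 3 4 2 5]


σ∘τ: apply τ first, then σ
1 →τ 1 →σ 4
2 →τ 3 →σ 3
3 →τ 4 →σ 2
4 →τ 2 →σ 1
5 →τ 5 →σ 5

σ∘τ = [4 3 2 1 5]


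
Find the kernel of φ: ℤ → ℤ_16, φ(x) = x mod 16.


Kernel = preimage of identity
ker(φ) = {x ∈ ℤ : x ≡ 0 (mod 16)} = 16ℤ = {0, ±16, ±32, ...}

ker(φ) = 16ℤ


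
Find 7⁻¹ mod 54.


Use the extended Euclidean algorithm to write 1 = 7·s + 54·t; then s mod 54 is the inverse.
Euclidean algorithm:
  7 = 0·54 + 7
  54 = 7·7 + 5
  7 = 1·5 + 2
  5 = 2·2 + 1
  2 = 2·1 + 0
gcd(7,54) = 1
Back-substitution gives: 7·(-23) + 54·(3) = 1
So 7⁻¹ ≡ -23 ≡ 31 (mod 54)
Check: 7 × 31 = 217 ≡ 1 (mod 54) ✓

7⁻¹ ≡ 31 (mod 54)


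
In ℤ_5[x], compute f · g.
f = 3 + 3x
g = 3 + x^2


Expand and collect like terms; reduce coefficients mod 5:
x^0: 3·3 = 9 ≡ 4 (mod 5)
x^1: 3·0 + 3·3 = 9 ≡ 4 (mod 5)
x^2: 3·1 + 3·0 = 3 ≡ 3 (mod 5)
x^3: 3·1 = 3 ≡ 3 (mod 5)
Result: 4 + 4x + 3x^2 + 3x^3

f · g = 4 + 4x + 3x^2 + 3x^3


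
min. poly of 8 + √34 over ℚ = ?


Let α = 8 + √34. Then α - 8 = √34, so (α - 8)² = 34, giving α² - 16α + 30 = 0. Degree 2 and α ∉ ℚ, so this is the minimal polynomial.

Minimal polynomial: x² - 16x + 30


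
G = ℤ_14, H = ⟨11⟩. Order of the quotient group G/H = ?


|⟨11⟩| = n / gcd(11, 14) = 14 / 1 = 14
H is normal (ℤ_14 is abelian).
|G/H| = |G| / |H| = 14 / 14 = 1

|G/H| = 1


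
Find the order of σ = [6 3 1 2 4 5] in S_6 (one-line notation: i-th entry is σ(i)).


Cycle decomposition: (1 6 5 4 2 3)
Cycle lengths: 6
Order = lcm(6) = 6

ord(σ) = 6


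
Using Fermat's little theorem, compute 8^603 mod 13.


Fermat's little theorem: if p is prime and gcd(a,p)=1, then a^(p-1) ≡ 1 (mod p)
p = 13 is prime, gcd(8,13) = 1
Reduce exponent: 603 mod 12 = 3
So 8^603 ≡ 8^3 (mod 13)
8^3 mod 13 = 5

8^603 ≡ 5 (mod 13)


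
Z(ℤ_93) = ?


Z(G) = {g ∈ G | gx = xg for all x ∈ G}
ℤ_93 is abelian, so Z(G) = G

Z(ℤ_93) = ℤ_93


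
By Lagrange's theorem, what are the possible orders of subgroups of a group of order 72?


Lagrange's theorem: |H| divides |G|
|G| = 72
Divisors of 72: 1, 2, 3, 4, 6, 8, 9, 12, 18, 24, 36, 72

Possible subgroup orders: {1, 2, 3, 4, 6, 8, 9, 12, 18, 24, 36, 72}


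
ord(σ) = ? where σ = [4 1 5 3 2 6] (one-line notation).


Cycle decomposition: (1 4 3 5 2)
Cycle lengths: 5
Order = lcm(5) = 5

ord(σ) = 5


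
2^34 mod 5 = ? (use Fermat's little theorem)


Fermat's little theorem: if p is prime and gcd(a,p)=1, then a^(p-1) ≡ 1 (mod p)
p = 5 is prime, gcd(2,5) = 1
Reduce exponent: 34 mod 4 = 2
So 2^34 ≡ 2^2 (mod 5)
2^2 mod 5 = 4

2^34 ≡ 4 (mod 5)


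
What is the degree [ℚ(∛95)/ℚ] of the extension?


∛95 has minimal polynomial x³ - 95 (irreducible over ℚ since 95 is not a perfect cube)

[ℚ(∛95)/ℚ] = 3


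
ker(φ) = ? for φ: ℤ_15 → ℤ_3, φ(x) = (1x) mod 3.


Kernel = preimage of identity
ker(φ) = {x ∈ ℤ_15 : 1x ≡ 0 (mod 3)}. Since 3 | 15, φ is well-defined. The kernel is the cyclic subgroup ⟨3⟩ of ℤ_15 (order 5), i.e. {0, 3, 6, 9, 12}

ker(φ) = {0, 3, 6, 9, 12}


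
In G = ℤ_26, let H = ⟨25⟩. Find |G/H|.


|⟨25⟩| = n / gcd(25, 26) = 26 / 1 = 26
H is normal (ℤ_26 is abelian).
|G/H| = |G| / |H| = 26 / 26 = 1

|G/H| = 1


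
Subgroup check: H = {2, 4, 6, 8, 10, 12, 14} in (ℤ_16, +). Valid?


Subgroup test for H = {2, 4, 6, 8, 10, 12, 14} in (ℤ_16, +):
(1) 0 ∈ H? No
(2) Closure: for all a,b ∈ H, (a+b) mod 16 ∈ H? No  [counterexample: 2 + 14 = 0 ∉ H]
(3) Inverses: for all a ∈ H, -a mod 16 ∈ H? Yes

No, H is not a subgroup of ℤ_16


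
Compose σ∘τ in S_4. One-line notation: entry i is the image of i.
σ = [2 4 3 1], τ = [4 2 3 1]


σ∘τ: apply τ first, then σ
1 →τ 4 →σ 1
2 →τ 2 →σ 4
3 →τ 3 →σ 3
4 →τ 1 →σ 2

σ∘τ = [1 4 3 2]


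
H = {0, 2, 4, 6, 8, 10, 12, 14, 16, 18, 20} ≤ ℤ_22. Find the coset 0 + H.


0 + H = {0 + h (mod 22) : h ∈ H}
0+0=0, 0+2=2, 0+4=4, 0+6=6, 0+8=8, 0+10=10, 0+12=12, 0+14=14, 0+16=16, 0+18=18, 0+20=20

0 + H = {0, 2, 4, 6, 8, 10, 12, 14, 16, 18, 20}


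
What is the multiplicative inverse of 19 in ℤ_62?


Use the extended Euclidean algorithm to write 1 = 19·s + 62·t; then s mod 62 is the inverse.
Euclidean algorithm:
  19 = 0·62 + 19
  62 = 3·19 + 5
  19 = 3·5 + 4
  5 = 1·4 + 1
  4 = 4·1 + 0
gcd(19,62) = 1
Back-substitution gives: 19·(-13) + 62·(4) = 1
So 19⁻¹ ≡ -13 ≡ 49 (mod 62)
Check: 19 × 49 = 931 ≡ 1 (mod 62) ✓

19⁻¹ ≡ 49 (mod 62)


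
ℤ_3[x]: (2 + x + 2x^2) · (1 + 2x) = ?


Expand and collect like terms; reduce coefficients mod 3:
x^0: 2·1 = 2 ≡ 2 (mod 3)
x^1: 2·2 + 1·1 = 5 ≡ 2 (mod 3)
x^2: 1·2 + 2·1 = 4 ≡ 1 (mod 3)
x^3: 2·2 = 4 ≡ 1 (mod 3)
Result: 2 + 2x + x^2 + x^3

f · g = 2 + 2x + x^2 + x^3


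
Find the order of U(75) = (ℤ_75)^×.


U(n) is the group of units mod n; |U(n)| = φ(n)
|U(75)| = φ(75) = 40

|U(75) = (ℤ_75)^×| = 40


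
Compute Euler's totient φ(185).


Factor n: 185 = 5 × 37
φ(n) = n · ∏(1 - 1/p) over distinct primes p | n
φ(185) = 185 · (1 - 1/5) · (1 - 1/37) = 144

φ(185) = 144


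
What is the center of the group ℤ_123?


Z(G) = {g ∈ G | gx = xg for all x ∈ G}
ℤ_123 is abelian, so Z(G) = G

Z(ℤ_123) = ℤ_123


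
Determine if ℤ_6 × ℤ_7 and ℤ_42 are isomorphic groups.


Comparing ℤ_6 × ℤ_7 and ℤ_42:
gcd(6,7) = 1, so ℤ_6 × ℤ_7 ≅ ℤ_42 (CRT)

Yes, ℤ_6 × ℤ_7 ≅ ℤ_42


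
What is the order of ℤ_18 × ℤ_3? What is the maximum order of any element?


|ℤ_18 × ℤ_3| = 18 × 3 = 54
Max element order = lcm(18,3) = 18
Cyclic? No (gcd=3)

|ℤ_18×ℤ_3| = 54, max element order = 18


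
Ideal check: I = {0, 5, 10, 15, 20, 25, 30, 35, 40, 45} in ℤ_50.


Check ideal conditions for I = {0, 5, 10, 15, 20, 25, 30, 35, 40, 45} in ℤ_50:
(1) I is an additive subgroup? Yes
(2) For r ∈ ℤ_50 and a ∈ I: r·a ∈ I? Yes

Yes, I is an ideal of ℤ_50


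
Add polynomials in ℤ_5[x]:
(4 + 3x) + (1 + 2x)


Add coefficients mod 5:
x^0: 4 + 1 = 0 (mod 5)
x^1: 3 + 2 = 0 (mod 5)
Result: 0

f + g = 0


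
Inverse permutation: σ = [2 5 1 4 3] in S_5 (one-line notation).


To find σ⁻¹, swap domain and range:
σ(1) = 2 → σ⁻¹(2) = 1
σ(2) = 5 → σ⁻¹(5) = 2
σ(3) = 1 → σ⁻¹(1) = 3
σ(4) = 4 → σ⁻¹(4) = 4
σ(5) = 3 → σ⁻¹(3) = 5

σ⁻¹ = [3 1 5 4 2]


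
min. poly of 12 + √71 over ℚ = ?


Let α = 12 + √71. Then α - 12 = √71, so (α - 12)² = 71, giving α² - 24α + 73 = 0. Degree 2 and α ∉ ℚ, so this is the minimal polynomial.

Minimal polynomial: x² - 24x + 73


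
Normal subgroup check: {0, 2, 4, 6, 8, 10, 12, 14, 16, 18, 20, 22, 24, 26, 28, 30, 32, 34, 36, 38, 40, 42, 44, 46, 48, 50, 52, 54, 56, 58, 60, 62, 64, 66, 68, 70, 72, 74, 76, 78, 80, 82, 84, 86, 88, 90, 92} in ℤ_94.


H = {0, 2, 4, 6, 8, 10, 12, 14, 16, 18, 20, 22, 24, 26, 28, 30, 32, 34, 36, 38, 40, 42, 44, 46, 48, 50, 52, 54, 56, 58, 60, 62, 64, 66, 68, 70, 72, 74, 76, 78, 80, 82, 84, 86, 88, 90, 92} in ℤ_94
ℤ_94 is abelian; every subgroup of an abelian group is normal

Yes, normal subgroup


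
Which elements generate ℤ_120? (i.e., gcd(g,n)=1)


g generates ℤ_n iff gcd(g,n) = 1
Prime factors of 120: 2, 3, 5
Generators are g ∈ {1,...,119} not divisible by any of these primes.
Generators: {1, 7, 11, 13, 17, 19, 23, 29, 31, 37, 41, 43, 47, 49, 53, 59, 61, 67, 71, 73, 77, 79, 83, 89, 91, 97, 101, 103, 107, 109, 113, 119}
Number of generators = φ(120) = 32

Generators of ℤ_120 = {1, 7, 11, 13, 17, 19, 23, 29, 31, 37, 41, 43, 47, 49, 53, 59, 61, 67, 71, 73, 77, 79, 83, 89, 91, 97, 101, 103, 107, 109, 113, 119}


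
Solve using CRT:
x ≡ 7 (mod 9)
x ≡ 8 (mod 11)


m₁ = 9, m₂ = 11, gcd = 1, so CRT applies. M = m₁·m₂ = 99
Let M₁ = M/m₁ = 11, M₂ = M/m₂ = 9
Find y₁ ≡ M₁⁻¹ (mod m₁): 11⁻¹ ≡ 5 (mod 9)
Find y₂ ≡ M₂⁻¹ (mod m₂): 9⁻¹ ≡ 5 (mod 11)
x = a₁·M₁·y₁ + a₂·M₂·y₂ = 7·11·5 + 8·9·5 = 745
Reduce mod 99: x ≡ 52
Check: 52 mod 9 = 7 ✓, 52 mod 11 = 8 ✓

x ≡ 52 (mod 99)


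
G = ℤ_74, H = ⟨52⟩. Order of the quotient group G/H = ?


|⟨52⟩| = n / gcd(52, 74) = 74 / 2 = 37
H is normal (ℤ_74 is abelian).
|G/H| = |G| / |H| = 74 / 37 = 2

|G/H| = 2


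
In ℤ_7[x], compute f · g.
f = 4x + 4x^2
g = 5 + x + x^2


Expand and collect like terms; reduce coefficients mod 7:
x^0: 0·5 = 0 ≡ 0 (mod 7)
x^1: 0·1 + 4·5 = 20 ≡ 6 (mod 7)
x^2: 0·1 + 4·1 + 4·5 = 24 ≡ 3 (mod 7)
x^3: 4·1 + 4·1 = 8 ≡ 1 (mod 7)
x^4: 4·1 = 4 ≡ 4 (mod 7)
Result: 6x + 3x^2 + x^3 + 4x^4

f · g = 6x + 3x^2 + x^3 + 4x^4


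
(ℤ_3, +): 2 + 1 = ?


Operation: addition mod 3
2 + 1 = (a + b) mod 3 with a = 2, b = 1

2 + 1 = 0


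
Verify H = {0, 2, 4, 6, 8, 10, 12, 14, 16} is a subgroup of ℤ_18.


Subgroup test for H = {0, 2, 4, 6, 8, 10, 12, 14, 16} in (ℤ_18, +):
(1) 0 ∈ H? Yes
(2) Closure: for all a,b ∈ H, (a+b) mod 18 ∈ H? Yes
(3) Inverses: for all a ∈ H, -a mod 18 ∈ H? Yes

Yes, H is a subgroup of ℤ_18


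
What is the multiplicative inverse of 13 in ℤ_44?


Use the extended Euclidean algorithm to write 1 = 13·s + 44·t; then s mod 44 is the inverse.
Euclidean algorithm:
  13 = 0·44 + 13
  44 = 3·13 + 5
  13 = 2·5 + 3
  5 = 1·3 + 2
  3 = 1·2 + 1
  2 = 2·1 + 0
gcd(13,44) = 1
Back-substitution gives: 13·(17) + 44·(-5) = 1
So 13⁻¹ ≡ 17 ≡ 17 (mod 44)
Check: 13 × 17 = 221 ≡ 1 (mod 44) ✓

13⁻¹ ≡ 17 (mod 44)


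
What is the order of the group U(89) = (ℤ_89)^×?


U(n) is the group of units mod n; |U(n)| = φ(n)
|U(89)| = φ(89) = 88

|U(89) = (ℤ_89)^×| = 88


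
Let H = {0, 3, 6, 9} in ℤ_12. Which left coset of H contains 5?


5 + H = {5 + h (mod 12) : h ∈ H}
5+0=5, 5+3=8, 5+6=11, 5+9=2
5 + H = {2, 5, 8, 11} = 2 + H

5 + H = {2, 5, 8, 11}


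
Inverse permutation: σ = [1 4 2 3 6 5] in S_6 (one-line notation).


To find σ⁻¹, swap domain and range:
σ(1) = 1 → σ⁻¹(1) = 1
σ(2) = 4 → σ⁻¹(4) = 2
σ(3) = 2 → σ⁻¹(2) = 3
σ(4) = 3 → σ⁻¹(3) = 4
σ(5) = 6 → σ⁻¹(6) = 5
σ(6) = 5 → σ⁻¹(5) = 6

σ⁻¹ = [1 3 4 2 6 5]


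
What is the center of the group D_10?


Z(G) = {g ∈ G | gx = xg for all x ∈ G}
For even n, Z(D_n) = {e, r^(n/2)}: the 180° rotation r^5 commutes with every reflection and rotation

Z(D_10) = {e, r^5}


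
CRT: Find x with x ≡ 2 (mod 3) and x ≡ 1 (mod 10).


m₁ = 3, m₂ = 10, gcd = 1, so CRT applies. M = m₁·m₂ = 30
Let M₁ = M/m₁ = 10, M₂ = M/m₂ = 3
Find y₁ ≡ M₁⁻¹ (mod m₁): 10⁻¹ ≡ 1 (mod 3)
Find y₂ ≡ M₂⁻¹ (mod m₂): 3⁻¹ ≡ 7 (mod 10)
x = a₁·M₁·y₁ + a₂·M₂·y₂ = 2·10·1 + 1·3·7 = 41
Reduce mod 30: x ≡ 11
Check: 11 mod 3 = 2 ✓, 11 mod 10 = 1 ✓

x ≡ 11 (mod 30)


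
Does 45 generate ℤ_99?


g generates ℤ_n iff gcd(g, n) = 1
gcd(45, 99) = 9
Since gcd = 9 ≠ 1, ⟨45⟩ has order 11 < 99, so 45 is not a generator.

No, 45 does not generate ℤ_99


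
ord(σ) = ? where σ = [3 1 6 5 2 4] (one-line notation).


Cycle decomposition: (1 3 6 4 5 2)
Cycle lengths: 6
Order = lcm(6) = 6

ord(σ) = 6


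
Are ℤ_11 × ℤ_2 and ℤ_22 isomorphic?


Comparing ℤ_11 × ℤ_2 and ℤ_22:
gcd(11,2) = 1, so ℤ_11 × ℤ_2 ≅ ℤ_22 (CRT)

Yes, ℤ_11 × ℤ_2 ≅ ℤ_22


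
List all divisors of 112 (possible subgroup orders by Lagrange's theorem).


Lagrange's theorem: |H| divides |G|
|G| = 112
Divisors of 112: 1, 2, 4, 7, 8, 14, 16, 28, 56, 112

Possible subgroup orders: {1, 2, 4, 7, 8, 14, 16, 28, 56, 112}


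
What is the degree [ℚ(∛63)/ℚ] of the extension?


∛63 has minimal polynomial x³ - 63 (irreducible over ℚ since 63 is not a perfect cube)

[ℚ(∛63)/ℚ] = 3


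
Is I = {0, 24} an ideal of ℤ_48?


Check ideal conditions for I = {0, 24} in ℤ_48:
(1) I is an additive subgroup? Yes
(2) For r ∈ ℤ_48 and a ∈ I: r·a ∈ I? Yes

Yes, I is an ideal of ℤ_48


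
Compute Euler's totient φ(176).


Factor n: 176 = 2^4 × 11
φ(n) = n · ∏(1 - 1/p) over distinct primes p | n
φ(176) = 176 · (1 - 1/2) · (1 - 1/11) = 80

φ(176) = 80


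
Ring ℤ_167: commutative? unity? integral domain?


ℤ_167 is a commutative ring with unity 1; 167 is prime, so ℤ_167 is a field (hence an integral domain)
Commutative: Yes
Integral domain: Yes
Has unity: Yes

ℤ_167: Commutative=Yes, Unity=Yes


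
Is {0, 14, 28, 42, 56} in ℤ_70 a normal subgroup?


H = {0, 14, 28, 42, 56} in ℤ_70
ℤ_70 is abelian; every subgroup of an abelian group is normal

Yes, normal subgroup


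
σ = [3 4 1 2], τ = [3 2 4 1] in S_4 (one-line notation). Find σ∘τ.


σ∘τ: apply τ first, then σ
1 →τ 3 →σ 1
2 →τ 2 →σ 4
3 →τ 4 →σ 2
4 →τ 1 →σ 3

σ∘τ = [1 4 2 3]


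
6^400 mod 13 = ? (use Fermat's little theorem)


Fermat's little theorem: if p is prime and gcd(a,p)=1, then a^(p-1) ≡ 1 (mod p)
p = 13 is prime, gcd(6,13) = 1
Reduce exponent: 400 mod 12 = 4
So 6^400 ≡ 6^4 (mod 13)
6^4 mod 13 = 9

6^400 ≡ 9 (mod 13)


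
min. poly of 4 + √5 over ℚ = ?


Let α = 4 + √5. Then α - 4 = √5, so (α - 4)² = 5, giving α² - 8α + 11 = 0. Degree 2 and α ∉ ℚ, so this is the minimal polynomial.

Minimal polynomial: x² - 8x + 11


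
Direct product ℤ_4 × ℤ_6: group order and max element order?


|ℤ_4 × ℤ_6| = 4 × 6 = 24
Max element order = lcm(4,6) = 12
Cyclic? No (gcd=2)

|ℤ_4×ℤ_6| = 24, max element order = 12


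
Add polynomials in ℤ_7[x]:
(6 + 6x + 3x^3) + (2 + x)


Add coefficients mod 7:
x^0: 6 + 2 = 1 (mod 7)
x^1: 6 + 1 = 0 (mod 7)
x^2: 0 + 0 = 0 (mod 7)
x^3: 3 + 0 = 3 (mod 7)
Result: 1 + 3x^3

f + g = 1 + 3x^3


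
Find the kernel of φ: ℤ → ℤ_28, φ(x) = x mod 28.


Kernel = preimage of identity
ker(φ) = {x ∈ ℤ : x ≡ 0 (mod 28)} = 28ℤ = {0, ±28, ±56, ...}

ker(φ) = 28ℤ


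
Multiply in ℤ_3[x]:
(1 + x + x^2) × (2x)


Expand and collect like terms; reduce coefficients mod 3:
x^0: 1·0 = 0 ≡ 0 (mod 3)
x^1: 1·2 + 1·0 = 2 ≡ 2 (mod 3)
x^2: 1·2 + 1·0 = 2 ≡ 2 (mod 3)
x^3: 1·2 = 2 ≡ 2 (mod 3)
Result: 2x + 2x^2 + 2x^3

f · g = 2x + 2x^2 + 2x^3


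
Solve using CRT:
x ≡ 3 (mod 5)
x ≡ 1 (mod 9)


m₁ = 5, m₂ = 9, gcd = 1, so CRT applies. M = m₁·m₂ = 45
Let M₁ = M/m₁ = 9, M₂ = M/m₂ = 5
Find y₁ ≡ M₁⁻¹ (mod m₁): 9⁻¹ ≡ 4 (mod 5)
Find y₂ ≡ M₂⁻¹ (mod m₂): 5⁻¹ ≡ 2 (mod 9)
x = a₁·M₁·y₁ + a₂·M₂·y₂ = 3·9·4 + 1·5·2 = 118
Reduce mod 45: x ≡ 28
Check: 28 mod 5 = 3 ✓, 28 mod 9 = 1 ✓

x ≡ 28 (mod 45)


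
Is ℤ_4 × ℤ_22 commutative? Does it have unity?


Direct product ring; commutative with unity (1,1); but (1,0)·(0,1) = (0,0) gives zero divisors, so not an integral domain
Commutative: Yes
Integral domain: No
Has unity: Yes

ℤ_4 × ℤ_22: Commutative=Yes, Unity=Yes


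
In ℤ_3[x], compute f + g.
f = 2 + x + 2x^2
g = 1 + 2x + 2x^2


Add coefficients mod 3:
x^0: 2 + 1 = 0 (mod 3)
x^1: 1 + 2 = 0 (mod 3)
x^2: 2 + 2 = 1 (mod 3)
Result: x^2

f + g = x^2


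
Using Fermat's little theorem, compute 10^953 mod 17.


Fermat's little theorem: if p is prime and gcd(a,p)=1, then a^(p-1) ≡ 1 (mod p)
p = 17 is prime, gcd(10,17) = 1
Reduce exponent: 953 mod 16 = 9
So 10^953 ≡ 10^9 (mod 17)
10^9 mod 17 = 7

10^953 ≡ 7 (mod 17)


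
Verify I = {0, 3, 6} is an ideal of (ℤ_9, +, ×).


Check ideal conditions for I = {0, 3, 6} in ℤ_9:
(1) I is an additive subgroup? Yes
(2) For r ∈ ℤ_9 and a ∈ I: r·a ∈ I? Yes

Yes, I is an ideal of ℤ_9


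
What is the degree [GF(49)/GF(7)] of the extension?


GF(49) = GF(7^2), so the extension degree is 2

[GF(49)/GF(7)] = 2


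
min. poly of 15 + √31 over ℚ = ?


Let α = 15 + √31. Then α - 15 = √31, so (α - 15)² = 31, giving α² - 30α + 194 = 0. Degree 2 and α ∉ ℚ, so this is the minimal polynomial.

Minimal polynomial: x² - 30x + 194


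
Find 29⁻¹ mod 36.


Use the extended Euclidean algorithm to write 1 = 29·s + 36·t; then s mod 36 is the inverse.
Euclidean algorithm:
  29 = 0·36 + 29
  36 = 1·29 + 7
  29 = 4·7 + 1
  7 = 7·1 + 0
gcd(29,36) = 1
Back-substitution gives: 29·(5) + 36·(-4) = 1
So 29⁻¹ ≡ 5 ≡ 5 (mod 36)
Check: 29 × 5 = 145 ≡ 1 (mod 36) ✓

29⁻¹ ≡ 5 (mod 36)


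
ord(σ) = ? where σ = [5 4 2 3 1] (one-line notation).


Cycle decomposition: (1 5) (2 4 3)
Cycle lengths: 2, 3
Order = lcm(2, 3) = 6

ord(σ) = 6


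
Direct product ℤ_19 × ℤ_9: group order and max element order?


|ℤ_19 × ℤ_9| = 19 × 9 = 171
Max element order = lcm(19,9) = 171
Cyclic? Yes (gcd=1)

|ℤ_19×ℤ_9| = 171, max element order = 171


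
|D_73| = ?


|D_n| = 2n (n rotations and n reflections)
|D_73| = 2×73 = 146

|D_73| = 146


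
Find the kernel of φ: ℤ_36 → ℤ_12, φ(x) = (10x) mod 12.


Kernel = preimage of identity
ker(φ) = {x ∈ ℤ_36 : 10x ≡ 0 (mod 12)}. Since 12 | 36, φ is well-defined. The kernel is the cyclic subgroup ⟨6⟩ of ℤ_36 (order 6), i.e. {0, 6, 12, 18, 24, 30}

ker(φ) = {0, 6, 12, 18, 24, 30}


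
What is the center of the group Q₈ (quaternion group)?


Z(G) = {g ∈ G | gx = xg for all x ∈ G}
In Q₈ = {±1, ±i, ±j, ±k}, only ±1 commute with every element

Z(Q₈ (quaternion group)) = {1, -1}


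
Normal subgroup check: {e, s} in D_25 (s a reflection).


H = {e, s} in D_25 (s a reflection)
r·s·r⁻¹ = sr⁻² ≠ s for n ≥ 3, so {e, s} is not closed under conjugation

No, not a normal subgroup


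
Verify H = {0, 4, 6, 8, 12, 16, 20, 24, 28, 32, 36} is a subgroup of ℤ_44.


Subgroup test for H = {0, 4, 6, 8, 12, 16, 20, 24, 28, 32, 36} in (ℤ_44, +):
(1) 0 ∈ H? Yes
(2) Closure: for all a,b ∈ H, (a+b) mod 44 ∈ H? No  [counterexample: 4 + 6 = 10 ∉ H]
(3) Inverses: for all a ∈ H, -a mod 44 ∈ H? No

No, H is not a subgroup of ℤ_44


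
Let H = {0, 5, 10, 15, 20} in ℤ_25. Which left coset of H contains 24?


24 + H = {24 + h (mod 25) : h ∈ H}
24+0=24, 24+5=4, 24+10=9, 24+15=14, 24+20=19
24 + H = {4, 9, 14, 19, 24} = 4 + H

24 + H = {4, 9, 14, 19, 24}


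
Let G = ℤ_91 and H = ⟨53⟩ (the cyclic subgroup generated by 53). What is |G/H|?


|⟨53⟩| = n / gcd(53, 91) = 91 / 1 = 91
H is normal (ℤ_91 is abelian).
|G/H| = |G| / |H| = 91 / 91 = 1

|G/H| = 1


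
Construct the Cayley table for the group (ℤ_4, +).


Elements: {0, 1, 2, 3}
Operation: addition mod 4
Entry (a, b) = (a + b) mod 4

Cayley table:
  | 0 | 1 | 2 | 3
0 | 0 | 1 | 2 | 3
1 | 1 | 2 | 3 | 0
2 | 2 | 3 | 0 | 1
3 | 3 | 0 | 1 | 2


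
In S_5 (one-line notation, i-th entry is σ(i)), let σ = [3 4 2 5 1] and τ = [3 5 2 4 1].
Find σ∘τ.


σ∘τ: apply τ first, then σ
1 →τ 3 →σ 2
2 →τ 5 →σ 1
3 →τ 2 →σ 4
4 →τ 4 →σ 5
5 →τ 1 →σ 3

σ∘τ = [2 1 4 5 3]


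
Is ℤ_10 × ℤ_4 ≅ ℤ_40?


Comparing ℤ_10 × ℤ_4 and ℤ_40:
gcd(10,4) = 2 ≠ 1. Max element order in ℤ_10×ℤ_4 is lcm(10,4) = 20 < 40, so it has no element of order 40

No, ℤ_10 × ℤ_4 ≇ ℤ_40


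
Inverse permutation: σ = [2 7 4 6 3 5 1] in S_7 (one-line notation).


To find σ⁻¹, swap domain and range:
σ(1) = 2 → σ⁻¹(2) = 1
σ(2) = 7 → σ⁻¹(7) = 2
σ(3) = 4 → σ⁻¹(4) = 3
σ(4) = 6 → σ⁻¹(6) = 4
σ(5) = 3 → σ⁻¹(3) = 5
σ(6) = 5 → σ⁻¹(5) = 6
σ(7) = 1 → σ⁻¹(1) = 7

σ⁻¹ = [7 1 5 3 6 4 2]


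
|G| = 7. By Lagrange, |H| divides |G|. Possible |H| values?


Lagrange's theorem: |H| divides |G|
|G| = 7
Divisors of 7: 1, 7

Possible subgroup orders: {1, 7}


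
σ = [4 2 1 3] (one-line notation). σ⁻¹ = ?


To find σ⁻¹, swap domain and range:
σ(1) = 4 → σ⁻¹(4) = 1
σ(2) = 2 → σ⁻¹(2) = 2
σ(3) = 1 → σ⁻¹(1) = 3
σ(4) = 3 → σ⁻¹(3) = 4

σ⁻¹ = [3 2 4 1]


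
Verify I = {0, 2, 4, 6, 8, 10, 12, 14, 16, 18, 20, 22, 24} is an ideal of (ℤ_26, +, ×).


Check ideal conditions for I = {0, 2, 4, 6, 8, 10, 12, 14, 16, 18, 20, 22, 24} in ℤ_26:
(1) I is an additive subgroup? Yes
(2) For r ∈ ℤ_26 and a ∈ I: r·a ∈ I? Yes

Yes, I is an ideal of ℤ_26


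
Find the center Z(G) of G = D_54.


Z(G) = {g ∈ G | gx = xg for all x ∈ G}
For even n, Z(D_n) = {e, r^(n/2)}: the 180° rotation r^27 commutes with every reflection and rotation

Z(D_54) = {e, r^27}


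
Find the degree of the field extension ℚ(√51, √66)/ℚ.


[ℚ(√51,√66):ℚ] = [ℚ(√51,√66):ℚ(√51)]·[ℚ(√51):ℚ] = 2·2 = 4

[ℚ(√51, √66)/ℚ] = 4


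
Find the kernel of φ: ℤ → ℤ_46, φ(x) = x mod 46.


Kernel = preimage of identity
ker(φ) = {x ∈ ℤ : x ≡ 0 (mod 46)} = 46ℤ = {0, ±46, ±92, ...}

ker(φ) = 46ℤ


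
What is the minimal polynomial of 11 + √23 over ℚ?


Let α = 11 + √23. Then α - 11 = √23, so (α - 11)² = 23, giving α² - 22α + 98 = 0. Degree 2 and α ∉ ℚ, so this is the minimal polynomial.

Minimal polynomial: x² - 22x + 98


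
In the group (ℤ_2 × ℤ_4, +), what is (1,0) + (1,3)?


Operation: componentwise addition mod (2, 4)
(1,0) + (1,3) = ((a₁+b₁) mod 2, (a₂+b₂) mod 4) with a = (1,0), b = (1,3)

(1,0) + (1,3) = (0,3)


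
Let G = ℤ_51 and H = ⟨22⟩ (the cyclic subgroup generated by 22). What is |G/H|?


|⟨22⟩| = n / gcd(22, 51) = 51 / 1 = 51
H is normal (ℤ_51 is abelian).
|G/H| = |G| / |H| = 51 / 51 = 1

|G/H| = 1


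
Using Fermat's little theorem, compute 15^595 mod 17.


Fermat's little theorem: if p is prime and gcd(a,p)=1, then a^(p-1) ≡ 1 (mod p)
p = 17 is prime, gcd(15,17) = 1
Reduce exponent: 595 mod 16 = 3
So 15^595 ≡ 15^3 (mod 17)
15^3 mod 17 = 9

15^595 ≡ 9 (mod 17)


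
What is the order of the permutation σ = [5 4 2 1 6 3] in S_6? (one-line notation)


Cycle decomposition: (1 5 6 3 2 4)
Cycle lengths: 6
Order = lcm(6) = 6

ord(σ) = 6


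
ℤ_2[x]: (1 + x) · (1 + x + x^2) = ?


Expand and collect like terms; reduce coefficients mod 2:
x^0: 1·1 = 1 ≡ 1 (mod 2)
x^1: 1·1 + 1·1 = 2 ≡ 0 (mod 2)
x^2: 1·1 + 1·1 = 2 ≡ 0 (mod 2)
x^3: 1·1 = 1 ≡ 1 (mod 2)
Result: 1 + x^3

f · g = 1 + x^3


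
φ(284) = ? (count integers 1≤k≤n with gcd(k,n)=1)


Factor n: 284 = 2^2 × 71
φ(n) = n · ∏(1 - 1/p) over distinct primes p | n
φ(284) = 284 · (1 - 1/2) · (1 - 1/71) = 140

φ(284) = 140


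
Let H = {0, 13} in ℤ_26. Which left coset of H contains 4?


4 + H = {4 + h (mod 26) : h ∈ H}
4+0=4, 4+13=17

4 + H = {4, 17}


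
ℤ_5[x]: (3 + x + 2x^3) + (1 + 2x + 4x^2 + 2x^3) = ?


Add coefficients mod 5:
x^0: 3 + 1 = 4 (mod 5)
x^1: 1 + 2 = 3 (mod 5)
x^2: 0 + 4 = 4 (mod 5)
x^3: 2 + 2 = 4 (mod 5)
Result: 4 + 3x + 4x^2 + 4x^3

f + g = 4 + 3x + 4x^2 + 4x^3


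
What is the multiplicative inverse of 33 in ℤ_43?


Use the extended Euclidean algorithm to write 1 = 33·s + 43·t; then s mod 43 is the inverse.
Euclidean algorithm:
  33 = 0·43 + 33
  43 = 1·33 + 10
  33 = 3·10 + 3
  10 = 3·3 + 1
  3 = 3·1 + 0
gcd(33,43) = 1
Back-substitution gives: 33·(-13) + 43·(10) = 1
So 33⁻¹ ≡ -13 ≡ 30 (mod 43)
Check: 33 × 30 = 990 ≡ 1 (mod 43) ✓

33⁻¹ ≡ 30 (mod 43)


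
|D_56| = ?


|D_n| = 2n (n rotations and n reflections)
|D_56| = 2×56 = 112

|D_56| = 112


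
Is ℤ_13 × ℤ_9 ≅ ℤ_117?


Comparing ℤ_13 × ℤ_9 and ℤ_117:
gcd(13,9) = 1, so ℤ_13 × ℤ_9 ≅ ℤ_117 (CRT)

Yes, ℤ_13 × ℤ_9 ≅ ℤ_117


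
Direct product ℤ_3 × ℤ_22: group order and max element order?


|ℤ_3 × ℤ_22| = 3 × 22 = 66
Max element order = lcm(3,22) = 66
Cyclic? Yes (gcd=1)

|ℤ_3×ℤ_22| = 66, max element order = 66


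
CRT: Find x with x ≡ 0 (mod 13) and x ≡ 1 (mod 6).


m₁ = 13, m₂ = 6, gcd = 1, so CRT applies. M = m₁·m₂ = 78
Let M₁ = M/m₁ = 6, M₂ = M/m₂ = 13
Find y₁ ≡ M₁⁻¹ (mod m₁): 6⁻¹ ≡ 11 (mod 13)
Find y₂ ≡ M₂⁻¹ (mod m₂): 13⁻¹ ≡ 1 (mod 6)
x = a₁·M₁·y₁ + a₂·M₂·y₂ = 0·6·11 + 1·13·1 = 13
Reduce mod 78: x ≡ 13
Check: 13 mod 13 = 0 ✓, 13 mod 6 = 1 ✓

x ≡ 13 (mod 78)


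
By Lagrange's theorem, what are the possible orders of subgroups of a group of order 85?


Lagrange's theorem: |H| divides |G|
|G| = 85
Divisors of 85: 1, 5, 17, 85

Possible subgroup orders: {1, 5, 17, 85}


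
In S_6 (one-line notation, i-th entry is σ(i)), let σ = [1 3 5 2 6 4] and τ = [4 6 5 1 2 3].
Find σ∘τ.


σ∘τ: apply τ first, then σ
1 →τ 4 →σ 2
2 →τ 6 →σ 4
3 →τ 5 →σ 6
4 →τ 1 →σ 1
5 →τ 2 →σ 3
6 →τ 3 →σ 5

σ∘τ = [2 4 6 1 3 5]


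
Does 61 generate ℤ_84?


g generates ℤ_n iff gcd(g, n) = 1
gcd(61, 84) = 1
Since gcd = 1, 61 is a generator.

Yes, 61 generates ℤ_84


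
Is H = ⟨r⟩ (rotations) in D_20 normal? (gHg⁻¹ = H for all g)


H = ⟨r⟩ (rotations) in D_20
The rotation subgroup ⟨r⟩ has index 2 in D_20, so it is normal

Yes, normal subgroup


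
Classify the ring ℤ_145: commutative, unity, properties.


ℤ_145 is a commutative ring with unity 1; 145 = 5×29 is composite, so 5·29 ≡ 0 gives zero divisors (not an integral domain)
Commutative: Yes
Integral domain: No
Has unity: Yes

ℤ_145: Commutative=Yes, Unity=Yes


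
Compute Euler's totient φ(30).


φ(n) = count of k ∈ {1,...,n} with gcd(k,n)=1
Coprimes to 30: {1, 7, 11, 13, 17, 19, 23, 29}
Count: 8

φ(30) = 8


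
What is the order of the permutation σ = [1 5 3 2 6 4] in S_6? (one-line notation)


Cycle decomposition: (2 5 6 4)
Cycle lengths: 4
Order = lcm(4) = 4

ord(σ) = 4


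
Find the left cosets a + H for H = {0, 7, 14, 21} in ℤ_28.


H = {0, 7, 14, 21}, |H| = 4
Number of cosets = |G|/|H| = 28/4 = 7
0 + H = {0, 7, 14, 21}
1 + H = {1, 8, 15, 22}
2 + H = {2, 9, 16, 23}
3 + H = {3, 10, 17, 24}
4 + H = {4, 11, 18, 25}
5 + H = {5, 12, 19, 26}
6 + H = {6, 13, 20, 27}

Cosets: 0+H={0,7,14,21}; 1+H={1,8,15,22}; 2+H={2,9,16,23}; 3+H={3,10,17,24}; 4+H={4,11,18,25}; 5+H={5,12,19,26}; 6+H={6,13,20,27}


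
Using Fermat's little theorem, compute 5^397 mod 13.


Fermat's little theorem: if p is prime and gcd(a,p)=1, then a^(p-1) ≡ 1 (mod p)
p = 13 is prime, gcd(5,13) = 1
Reduce exponent: 397 mod 12 = 1
So 5^397 ≡ 5^1 (mod 13)
5^1 mod 13 = 5

5^397 ≡ 5 (mod 13)


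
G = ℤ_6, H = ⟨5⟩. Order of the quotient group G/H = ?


|⟨5⟩| = n / gcd(5, 6) = 6 / 1 = 6
H is normal (ℤ_6 is abelian).
|G/H| = |G| / |H| = 6 / 6 = 1

|G/H| = 1


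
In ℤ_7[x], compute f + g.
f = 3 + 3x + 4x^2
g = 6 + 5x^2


Add coefficients mod 7:
x^0: 3 + 6 = 2 (mod 7)
x^1: 3 + 0 = 3 (mod 7)
x^2: 4 + 5 = 2 (mod 7)
Result: 2 + 3x + 2x^2

f + g = 2 + 3x + 2x^2


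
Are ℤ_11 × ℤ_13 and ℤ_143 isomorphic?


Comparing ℤ_11 × ℤ_13 and ℤ_143:
gcd(11,13) = 1, so ℤ_11 × ℤ_13 ≅ ℤ_143 (CRT)

Yes, ℤ_11 × ℤ_13 ≅ ℤ_143


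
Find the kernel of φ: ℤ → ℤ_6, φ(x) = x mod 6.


Kernel = preimage of identity
ker(φ) = {x ∈ ℤ : x ≡ 0 (mod 6)} = 6ℤ = {0, ±6, ±12, ...}

ker(φ) = 6ℤ


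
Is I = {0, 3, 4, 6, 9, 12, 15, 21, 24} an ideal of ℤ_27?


Check ideal conditions for I = {0, 3, 4, 6, 9, 12, 15, 21, 24} in ℤ_27:
(1) I is an additive subgroup? No
(2) For r ∈ ℤ_27 and a ∈ I: r·a ∈ I? No  [counterexample: r=2, a=4, r·a mod 27 = 8 ∉ I]

No, I is not an ideal of ℤ_27


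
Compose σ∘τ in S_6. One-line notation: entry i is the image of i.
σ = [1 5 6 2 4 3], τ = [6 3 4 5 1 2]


σ∘τ: apply τ first, then σ
1 →τ 6 →σ 3
2 →τ 3 →σ 6
3 →τ 4 →σ 2
4 →τ 5 →σ 4
5 →τ 1 →σ 1
6 →τ 2 →σ 5

σ∘τ = [3 6 2 4 1 5]


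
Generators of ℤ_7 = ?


g generates ℤ_n iff gcd(g,n) = 1
Checking each g ∈ {1,...,6}:
gcd(1,7) = 1
gcd(2,7) = 1
gcd(3,7) = 1
gcd(4,7) = 1
gcd(5,7) = 1
gcd(6,7) = 1
Generators: {1, 2, 3, 4, 5, 6}
Number of generators = φ(7) = 6

Generators of ℤ_7 = {1, 2, 3, 4, 5, 6}


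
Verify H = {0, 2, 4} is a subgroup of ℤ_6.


Subgroup test for H = {0, 2, 4} in (ℤ_6, +):
(1) 0 ∈ H? Yes
(2) Closure: for all a,b ∈ H, (a+b) mod 6 ∈ H? Yes
(3) Inverses: for all a ∈ H, -a mod 6 ∈ H? Yes

Yes, H is a subgroup of ℤ_6


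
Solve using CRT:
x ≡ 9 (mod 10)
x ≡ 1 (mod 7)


m₁ = 10, m₂ = 7, gcd = 1, so CRT applies. M = m₁·m₂ = 70
Let M₁ = M/m₁ = 7, M₂ = M/m₂ = 10
Find y₁ ≡ M₁⁻¹ (mod m₁): 7⁻¹ ≡ 3 (mod 10)
Find y₂ ≡ M₂⁻¹ (mod m₂): 10⁻¹ ≡ 5 (mod 7)
x = a₁·M₁·y₁ + a₂·M₂·y₂ = 9·7·3 + 1·10·5 = 239
Reduce mod 70: x ≡ 29
Check: 29 mod 10 = 9 ✓, 29 mod 7 = 1 ✓

x ≡ 29 (mod 70)


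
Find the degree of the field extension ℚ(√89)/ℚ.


√89 has minimal polynomial x² - 89 (irreducible over ℚ since 89 is squarefree)

[ℚ(√89)/ℚ] = 2


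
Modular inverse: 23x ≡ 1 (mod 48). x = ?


Use the extended Euclidean algorithm to write 1 = 23·s + 48·t; then s mod 48 is the inverse.
Euclidean algorithm:
  23 = 0·48 + 23
  48 = 2·23 + 2
  23 = 11·2 + 1
  2 = 2·1 + 0
gcd(23,48) = 1
Back-substitution gives: 23·(23) + 48·(-11) = 1
So 23⁻¹ ≡ 23 ≡ 23 (mod 48)
Check: 23 × 23 = 529 ≡ 1 (mod 48) ✓

23⁻¹ ≡ 23 (mod 48)


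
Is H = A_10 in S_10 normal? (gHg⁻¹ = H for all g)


H = A_10 in S_10
A_10 has index 2 in S_10, and every subgroup of index 2 is normal

Yes, normal subgroup


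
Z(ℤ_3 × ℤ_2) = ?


Z(G) = {g ∈ G | gx = xg for all x ∈ G}
Direct product of abelian groups is abelian, so Z(G) = G

Z(ℤ_3 × ℤ_2) = ℤ_3 × ℤ_2


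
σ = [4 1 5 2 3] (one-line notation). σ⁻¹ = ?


To find σ⁻¹, swap domain and range:
σ(1) = 4 → σ⁻¹(4) = 1
σ(2) = 1 → σ⁻¹(1) = 2
σ(3) = 5 → σ⁻¹(5) = 3
σ(4) = 2 → σ⁻¹(2) = 4
σ(5) = 3 → σ⁻¹(3) = 5

σ⁻¹ = [2 4 5 1 3]


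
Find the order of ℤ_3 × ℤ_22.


|A × B| = |A| · |B|
|ℤ_3 × ℤ_22| = 3 × 22 = 66

|ℤ_3 × ℤ_22| = 66


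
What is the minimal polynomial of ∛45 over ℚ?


∛45 satisfies x³ - 45 = 0, irreducible over ℚ (no rational root; 45 is not a perfect cube)

Minimal polynomial: x³ - 45


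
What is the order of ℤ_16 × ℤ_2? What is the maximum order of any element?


|ℤ_16 × ℤ_2| = 16 × 2 = 32
Max element order = lcm(16,2) = 16
Cyclic? No (gcd=2)

|ℤ_16×ℤ_2| = 32, max element order = 16


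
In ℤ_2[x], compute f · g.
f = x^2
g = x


Expand and collect like terms; reduce coefficients mod 2:
x^0: 0·0 = 0 ≡ 0 (mod 2)
x^1: 0·1 + 0·0 = 0 ≡ 0 (mod 2)
x^2: 0·1 + 1·0 = 0 ≡ 0 (mod 2)
x^3: 1·1 = 1 ≡ 1 (mod 2)
Result: x^3

f · g = x^3


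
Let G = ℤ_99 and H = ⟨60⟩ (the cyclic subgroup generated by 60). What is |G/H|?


|⟨60⟩| = n / gcd(60, 99) = 99 / 3 = 33
H is normal (ℤ_99 is abelian).
|G/H| = |G| / |H| = 99 / 33 = 3

|G/H| = 3


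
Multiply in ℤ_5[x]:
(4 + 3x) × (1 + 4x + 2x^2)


Expand and collect like terms; reduce coefficients mod 5:
x^0: 4·1 = 4 ≡ 4 (mod 5)
x^1: 4·4 + 3·1 = 19 ≡ 4 (mod 5)
x^2: 4·2 + 3·4 = 20 ≡ 0 (mod 5)
x^3: 3·2 = 6 ≡ 1 (mod 5)
Result: 4 + 4x + x^3

f · g = 4 + 4x + x^3


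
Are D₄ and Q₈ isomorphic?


Comparing D₄ and Q₈:
D₄ has 5 elements of order 2; Q₈ has only 1

No, D₄ ≇ Q₈


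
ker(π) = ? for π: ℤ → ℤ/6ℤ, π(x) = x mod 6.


Kernel = preimage of identity
ker(π) = multiples of 6 = 6ℤ

ker(π) = 6ℤ


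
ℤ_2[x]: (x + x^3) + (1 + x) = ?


Add coefficients mod 2:
x^0: 0 + 1 = 1 (mod 2)
x^1: 1 + 1 = 0 (mod 2)
x^2: 0 + 0 = 0 (mod 2)
x^3: 1 + 0 = 1 (mod 2)
Result: 1 + x^3

f + g = 1 + x^3


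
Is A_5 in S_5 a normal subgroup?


H = A_5 in S_5
A_5 has index 2 in S_5, and every subgroup of index 2 is normal

Yes, normal subgroup


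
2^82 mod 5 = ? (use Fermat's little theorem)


Fermat's little theorem: if p is prime and gcd(a,p)=1, then a^(p-1) ≡ 1 (mod p)
p = 5 is prime, gcd(2,5) = 1
Reduce exponent: 82 mod 4 = 2
So 2^82 ≡ 2^2 (mod 5)
2^2 mod 5 = 4

2^82 ≡ 4 (mod 5)


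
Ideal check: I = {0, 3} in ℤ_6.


Check ideal conditions for I = {0, 3} in ℤ_6:
(1) I is an additive subgroup? Yes
(2) For r ∈ ℤ_6 and a ∈ I: r·a ∈ I? Yes

Yes, I is an ideal of ℤ_6


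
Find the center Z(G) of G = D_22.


Z(G) = {g ∈ G | gx = xg for all x ∈ G}
For even n, Z(D_n) = {e, r^(n/2)}: the 180° rotation r^11 commutes with every reflection and rotation

Z(D_22) = {e, r^11}


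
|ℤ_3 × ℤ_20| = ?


|A × B| = |A| · |B|
|ℤ_3 × ℤ_20| = 3 × 20 = 60

|ℤ_3 × ℤ_20| = 60


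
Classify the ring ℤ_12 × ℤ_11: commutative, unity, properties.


Direct product ring; commutative with unity (1,1); but (1,0)·(0,1) = (0,0) gives zero divisors, so not an integral domain
Commutative: Yes
Integral domain: No
Has unity: Yes

ℤ_12 × ℤ_11: Commutative=Yes, Unity=Yes
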